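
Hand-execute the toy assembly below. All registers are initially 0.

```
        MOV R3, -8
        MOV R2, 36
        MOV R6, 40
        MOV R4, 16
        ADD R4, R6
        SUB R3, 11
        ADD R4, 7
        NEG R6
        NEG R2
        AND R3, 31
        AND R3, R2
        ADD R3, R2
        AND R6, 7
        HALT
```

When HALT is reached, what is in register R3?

MOV R3, -8 → R3=-8
MOV R2, 36 → R2=36
MOV R6, 40 → R6=40
MOV R4, 16 → R4=16
ADD R4, R6 → R4=16+40=56
SUB R3, 11 → R3=(-8)-11=-19
ADD R4, 7 → R4=56+7=63
NEG R6 → R6=-(40)=-40
NEG R2 → R2=-(36)=-36
AND R3, 31 → R3=(-19)&31=13
AND R3, R2 → R3=13&(-36)=12
ADD R3, R2 → R3=12+(-36)=-24
AND R6, 7 → R6=(-40)&7=0
halt.

-24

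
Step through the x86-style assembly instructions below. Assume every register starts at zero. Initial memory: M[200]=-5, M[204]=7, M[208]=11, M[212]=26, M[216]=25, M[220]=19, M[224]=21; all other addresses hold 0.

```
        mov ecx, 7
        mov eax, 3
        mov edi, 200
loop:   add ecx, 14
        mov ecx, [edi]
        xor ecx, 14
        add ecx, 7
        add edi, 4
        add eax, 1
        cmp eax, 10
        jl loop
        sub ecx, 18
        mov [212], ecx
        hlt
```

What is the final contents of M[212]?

16

mov ecx, 7 → ecx=7
mov eax, 3 → eax=3
mov edi, 200 → edi=200
add ecx, 14 → ecx=7+14=21
mov ecx, [edi] → ecx=M[200]=-5
xor ecx, 14 → ecx=(-5)^14=-11
add ecx, 7 → ecx=(-11)+7=-4
add edi, 4 → edi=200+4=204
add eax, 1 → eax=3+1=4
cmp eax, 10  (cmp 4,10)
jl loop: taken
add ecx, 14 → ecx=(-4)+14=10
mov ecx, [edi] → ecx=M[204]=7
xor ecx, 14 → ecx=7^14=9
add ecx, 7 → ecx=9+7=16
add edi, 4 → edi=204+4=208
add eax, 1 → eax=4+1=5
cmp eax, 10  (cmp 5,10)
jl loop: taken
add ecx, 14 → ecx=16+14=30
mov ecx, [edi] → ecx=M[208]=11
xor ecx, 14 → ecx=11^14=5
add ecx, 7 → ecx=5+7=12
add edi, 4 → edi=208+4=212
add eax, 1 → eax=5+1=6
cmp eax, 10  (cmp 6,10)
jl loop: taken
add ecx, 14 → ecx=12+14=26
mov ecx, [edi] → ecx=M[212]=26
xor ecx, 14 → ecx=26^14=20
add ecx, 7 → ecx=20+7=27
add edi, 4 → edi=212+4=216
add eax, 1 → eax=6+1=7
cmp eax, 10  (cmp 7,10)
jl loop: taken
add ecx, 14 → ecx=27+14=41
mov ecx, [edi] → ecx=M[216]=25
xor ecx, 14 → ecx=25^14=23
add ecx, 7 → ecx=23+7=30
add edi, 4 → edi=216+4=220
add eax, 1 → eax=7+1=8
cmp eax, 10  (cmp 8,10)
jl loop: taken
add ecx, 14 → ecx=30+14=44
mov ecx, [edi] → ecx=M[220]=19
xor ecx, 14 → ecx=19^14=29
add ecx, 7 → ecx=29+7=36
add edi, 4 → edi=220+4=224
add eax, 1 → eax=8+1=9
cmp eax, 10  (cmp 9,10)
jl loop: taken
add ecx, 14 → ecx=36+14=50
mov ecx, [edi] → ecx=M[224]=21
xor ecx, 14 → ecx=21^14=27
add ecx, 7 → ecx=27+7=34
add edi, 4 → edi=224+4=228
add eax, 1 → eax=9+1=10
cmp eax, 10  (cmp 10,10)
jl loop: not taken
sub ecx, 18 → ecx=34-18=16
mov [212], ecx → M[212]=16
halt.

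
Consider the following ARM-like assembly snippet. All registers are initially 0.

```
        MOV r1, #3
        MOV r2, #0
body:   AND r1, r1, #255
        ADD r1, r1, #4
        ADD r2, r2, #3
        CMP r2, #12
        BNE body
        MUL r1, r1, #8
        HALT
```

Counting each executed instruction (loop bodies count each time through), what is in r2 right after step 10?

r1=3
r2=0
r1=3&255=3
r1=3+4=7
r2=0+3=3
CMP r2, #12  (cmp 3,12)
BNE body: taken
r1=7&255=7
r1=7+4=11
r2=3+3=6
After step 10: r2 = 6.

6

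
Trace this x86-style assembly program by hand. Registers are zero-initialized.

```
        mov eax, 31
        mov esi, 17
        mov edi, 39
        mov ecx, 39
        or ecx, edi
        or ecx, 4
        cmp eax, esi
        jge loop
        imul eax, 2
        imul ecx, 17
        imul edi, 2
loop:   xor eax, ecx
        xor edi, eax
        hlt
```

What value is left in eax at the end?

after mov eax, 31: eax=31
after mov esi, 17: esi=17
after mov edi, 39: edi=39
after mov ecx, 39: ecx=39
after or ecx, edi: ecx=39|39=39
after or ecx, 4: ecx=39|4=39
cmp eax, esi  (cmp 31,17)
jge loop: taken
after xor eax, ecx: eax=31^39=56
after xor edi, eax: edi=39^56=31
halt.

56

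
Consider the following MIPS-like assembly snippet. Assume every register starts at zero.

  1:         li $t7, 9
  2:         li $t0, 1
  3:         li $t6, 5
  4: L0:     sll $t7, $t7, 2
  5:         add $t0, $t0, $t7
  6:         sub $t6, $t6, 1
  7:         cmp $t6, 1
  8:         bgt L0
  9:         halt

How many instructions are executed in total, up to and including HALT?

24

after li $t7, 9: $t7=9
after li $t0, 1: $t0=1
after li $t6, 5: $t6=5
after sll $t7, $t7, 2: $t7=9<<2=36
after add $t0, $t0, $t7: $t0=1+36=37
after sub $t6, $t6, 1: $t6=5-1=4
cmp $t6, 1  (cmp 4,1)
bgt L0: taken
after sll $t7, $t7, 2: $t7=36<<2=144
after add $t0, $t0, $t7: $t0=37+144=181
after sub $t6, $t6, 1: $t6=4-1=3
cmp $t6, 1  (cmp 3,1)
bgt L0: taken
after sll $t7, $t7, 2: $t7=144<<2=576
after add $t0, $t0, $t7: $t0=181+576=757
after sub $t6, $t6, 1: $t6=3-1=2
cmp $t6, 1  (cmp 2,1)
bgt L0: taken
after sll $t7, $t7, 2: $t7=576<<2=2304
after add $t0, $t0, $t7: $t0=757+2304=3061
after sub $t6, $t6, 1: $t6=2-1=1
cmp $t6, 1  (cmp 1,1)
bgt L0: not taken
halt.
Total executed instructions: 24.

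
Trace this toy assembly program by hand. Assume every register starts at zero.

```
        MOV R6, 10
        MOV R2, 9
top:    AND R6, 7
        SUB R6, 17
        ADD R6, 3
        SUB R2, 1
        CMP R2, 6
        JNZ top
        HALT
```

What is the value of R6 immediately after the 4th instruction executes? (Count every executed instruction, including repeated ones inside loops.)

-15

R6=10
R2=9
R6=10&7=2
R6=2-17=-15
After step 4: R6 = -15.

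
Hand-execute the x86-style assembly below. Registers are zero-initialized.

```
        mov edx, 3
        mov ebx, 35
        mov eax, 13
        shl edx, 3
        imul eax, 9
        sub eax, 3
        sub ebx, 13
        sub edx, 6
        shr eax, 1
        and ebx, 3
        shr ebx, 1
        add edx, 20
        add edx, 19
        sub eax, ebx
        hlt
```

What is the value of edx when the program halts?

57

after mov edx, 3: edx=3
after mov ebx, 35: ebx=35
after mov eax, 13: eax=13
after shl edx, 3: edx=3<<3=24
after imul eax, 9: eax=13*9=117
after sub eax, 3: eax=117-3=114
after sub ebx, 13: ebx=35-13=22
after sub edx, 6: edx=24-6=18
after shr eax, 1: eax=114>>1=57
after and ebx, 3: ebx=22&3=2
after shr ebx, 1: ebx=2>>1=1
after add edx, 20: edx=18+20=38
after add edx, 19: edx=38+19=57
after sub eax, ebx: eax=57-1=56
halt.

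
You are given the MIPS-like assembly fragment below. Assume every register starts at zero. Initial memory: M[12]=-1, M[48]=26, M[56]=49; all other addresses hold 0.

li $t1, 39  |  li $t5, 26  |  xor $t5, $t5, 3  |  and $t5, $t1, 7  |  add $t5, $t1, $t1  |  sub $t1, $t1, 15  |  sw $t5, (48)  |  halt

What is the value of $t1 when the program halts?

24

li $t1, 39 → $t1=39
li $t5, 26 → $t5=26
xor $t5, $t5, 3 → $t5=26^3=25
and $t5, $t1, 7 → $t5=39&7=7
add $t5, $t1, $t1 → $t5=39+39=78
sub $t1, $t1, 15 → $t1=39-15=24
sw $t5, (48) → M[48]=78
halt.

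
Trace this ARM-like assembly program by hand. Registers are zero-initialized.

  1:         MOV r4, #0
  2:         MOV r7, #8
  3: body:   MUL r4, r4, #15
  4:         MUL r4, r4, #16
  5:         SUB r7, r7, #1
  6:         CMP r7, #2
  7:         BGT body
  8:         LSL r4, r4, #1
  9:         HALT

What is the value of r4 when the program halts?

after MOV r4, #0: r4=0
after MOV r7, #8: r7=8
after MUL r4, r4, #15: r4=0*15=0
after MUL r4, r4, #16: r4=0*16=0
after SUB r7, r7, #1: r7=8-1=7
CMP r7, #2  (cmp 7,2)
BGT body: taken
after MUL r4, r4, #15: r4=0*15=0
after MUL r4, r4, #16: r4=0*16=0
after SUB r7, r7, #1: r7=7-1=6
CMP r7, #2  (cmp 6,2)
BGT body: taken
after MUL r4, r4, #15: r4=0*15=0
after MUL r4, r4, #16: r4=0*16=0
after SUB r7, r7, #1: r7=6-1=5
CMP r7, #2  (cmp 5,2)
BGT body: taken
after MUL r4, r4, #15: r4=0*15=0
after MUL r4, r4, #16: r4=0*16=0
after SUB r7, r7, #1: r7=5-1=4
CMP r7, #2  (cmp 4,2)
BGT body: taken
after MUL r4, r4, #15: r4=0*15=0
after MUL r4, r4, #16: r4=0*16=0
after SUB r7, r7, #1: r7=4-1=3
CMP r7, #2  (cmp 3,2)
BGT body: taken
after MUL r4, r4, #15: r4=0*15=0
after MUL r4, r4, #16: r4=0*16=0
after SUB r7, r7, #1: r7=3-1=2
CMP r7, #2  (cmp 2,2)
BGT body: not taken
after LSL r4, r4, #1: r4=0<<1=0
halt.

0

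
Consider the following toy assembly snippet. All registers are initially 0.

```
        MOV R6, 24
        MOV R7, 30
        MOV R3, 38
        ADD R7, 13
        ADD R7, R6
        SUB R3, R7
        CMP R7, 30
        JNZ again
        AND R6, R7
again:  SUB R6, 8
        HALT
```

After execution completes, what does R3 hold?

-29

after MOV R6, 24: R6=24
after MOV R7, 30: R7=30
after MOV R3, 38: R3=38
after ADD R7, 13: R7=30+13=43
after ADD R7, R6: R7=43+24=67
after SUB R3, R7: R3=38-67=-29
CMP R7, 30  (cmp 67,30)
JNZ again: taken
after SUB R6, 8: R6=24-8=16
halt.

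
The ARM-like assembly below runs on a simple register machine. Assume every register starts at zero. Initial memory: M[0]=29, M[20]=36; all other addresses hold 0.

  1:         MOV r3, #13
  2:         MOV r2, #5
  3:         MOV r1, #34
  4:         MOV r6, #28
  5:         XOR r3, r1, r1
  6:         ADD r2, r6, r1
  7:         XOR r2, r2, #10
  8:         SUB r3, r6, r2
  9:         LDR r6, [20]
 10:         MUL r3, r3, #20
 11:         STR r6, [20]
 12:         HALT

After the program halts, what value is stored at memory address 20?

r3=13
r2=5
r1=34
r6=28
r3=34^34=0
r2=28+34=62
r2=62^10=52
r3=28-52=-24
r6=M[20]=36
r3=(-24)*20=-480
STR r6, [20] → M[20]=36
halt.

36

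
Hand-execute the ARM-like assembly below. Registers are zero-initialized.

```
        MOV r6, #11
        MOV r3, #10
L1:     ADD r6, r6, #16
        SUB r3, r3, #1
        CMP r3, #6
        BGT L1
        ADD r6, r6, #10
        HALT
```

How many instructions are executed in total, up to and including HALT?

20

r6=11
r3=10
r6=11+16=27
r3=10-1=9
CMP r3, #6  (cmp 9,6)
BGT L1: taken
r6=27+16=43
r3=9-1=8
CMP r3, #6  (cmp 8,6)
BGT L1: taken
r6=43+16=59
r3=8-1=7
CMP r3, #6  (cmp 7,6)
BGT L1: taken
r6=59+16=75
r3=7-1=6
CMP r3, #6  (cmp 6,6)
BGT L1: not taken
r6=75+10=85
halt.
Total executed instructions: 20.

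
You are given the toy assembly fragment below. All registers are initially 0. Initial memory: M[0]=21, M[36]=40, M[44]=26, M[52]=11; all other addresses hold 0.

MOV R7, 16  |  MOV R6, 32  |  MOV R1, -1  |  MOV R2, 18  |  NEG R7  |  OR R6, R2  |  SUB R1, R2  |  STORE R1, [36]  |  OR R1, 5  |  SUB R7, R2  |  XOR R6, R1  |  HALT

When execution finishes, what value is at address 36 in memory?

MOV R7, 16 → R7=16
MOV R6, 32 → R6=32
MOV R1, -1 → R1=-1
MOV R2, 18 → R2=18
NEG R7 → R7=-(16)=-16
OR R6, R2 → R6=32|18=50
SUB R1, R2 → R1=(-1)-18=-19
STORE R1, [36] → M[36]=-19
OR R1, 5 → R1=(-19)|5=-19
SUB R7, R2 → R7=(-16)-18=-34
XOR R6, R1 → R6=50^(-19)=-33
halt.

-19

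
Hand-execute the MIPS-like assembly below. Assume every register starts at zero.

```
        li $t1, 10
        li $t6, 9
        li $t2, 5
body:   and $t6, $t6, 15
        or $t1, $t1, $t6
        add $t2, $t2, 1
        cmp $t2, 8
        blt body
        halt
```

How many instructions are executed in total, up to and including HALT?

$t1=10
$t6=9
$t2=5
$t6=9&15=9
$t1=10|9=11
$t2=5+1=6
cmp $t2, 8  (cmp 6,8)
blt body: taken
$t6=9&15=9
$t1=11|9=11
$t2=6+1=7
cmp $t2, 8  (cmp 7,8)
blt body: taken
$t6=9&15=9
$t1=11|9=11
$t2=7+1=8
cmp $t2, 8  (cmp 8,8)
blt body: not taken
halt.
Total executed instructions: 19.

19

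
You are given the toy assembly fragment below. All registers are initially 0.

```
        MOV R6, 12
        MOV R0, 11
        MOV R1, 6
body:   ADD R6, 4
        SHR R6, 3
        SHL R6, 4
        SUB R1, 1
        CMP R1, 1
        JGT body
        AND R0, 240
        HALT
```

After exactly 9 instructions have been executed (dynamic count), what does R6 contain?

MOV R6, 12 → R6=12
MOV R0, 11 → R0=11
MOV R1, 6 → R1=6
ADD R6, 4 → R6=12+4=16
SHR R6, 3 → R6=16>>3=2
SHL R6, 4 → R6=2<<4=32
SUB R1, 1 → R1=6-1=5
CMP R1, 1  (cmp 5,1)
JGT body: taken
After step 9: R6 = 32.

32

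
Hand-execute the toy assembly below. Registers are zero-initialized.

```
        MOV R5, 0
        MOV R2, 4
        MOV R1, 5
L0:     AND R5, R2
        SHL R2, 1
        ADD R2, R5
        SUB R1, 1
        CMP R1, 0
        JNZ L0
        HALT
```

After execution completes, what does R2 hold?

MOV R5, 0 → R5=0
MOV R2, 4 → R2=4
MOV R1, 5 → R1=5
AND R5, R2 → R5=0&4=0
SHL R2, 1 → R2=4<<1=8
ADD R2, R5 → R2=8+0=8
SUB R1, 1 → R1=5-1=4
CMP R1, 0  (cmp 4,0)
JNZ L0: taken
AND R5, R2 → R5=0&8=0
SHL R2, 1 → R2=8<<1=16
ADD R2, R5 → R2=16+0=16
SUB R1, 1 → R1=4-1=3
CMP R1, 0  (cmp 3,0)
JNZ L0: taken
AND R5, R2 → R5=0&16=0
SHL R2, 1 → R2=16<<1=32
ADD R2, R5 → R2=32+0=32
SUB R1, 1 → R1=3-1=2
CMP R1, 0  (cmp 2,0)
JNZ L0: taken
AND R5, R2 → R5=0&32=0
SHL R2, 1 → R2=32<<1=64
ADD R2, R5 → R2=64+0=64
SUB R1, 1 → R1=2-1=1
CMP R1, 0  (cmp 1,0)
JNZ L0: taken
AND R5, R2 → R5=0&64=0
SHL R2, 1 → R2=64<<1=128
ADD R2, R5 → R2=128+0=128
SUB R1, 1 → R1=1-1=0
CMP R1, 0  (cmp 0,0)
JNZ L0: not taken
halt.

128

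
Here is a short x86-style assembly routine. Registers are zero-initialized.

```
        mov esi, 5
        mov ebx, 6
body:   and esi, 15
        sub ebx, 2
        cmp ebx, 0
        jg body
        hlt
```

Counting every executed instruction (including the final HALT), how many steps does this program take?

after mov esi, 5: esi=5
after mov ebx, 6: ebx=6
after and esi, 15: esi=5&15=5
after sub ebx, 2: ebx=6-2=4
cmp ebx, 0  (cmp 4,0)
jg body: taken
after and esi, 15: esi=5&15=5
after sub ebx, 2: ebx=4-2=2
cmp ebx, 0  (cmp 2,0)
jg body: taken
after and esi, 15: esi=5&15=5
after sub ebx, 2: ebx=2-2=0
cmp ebx, 0  (cmp 0,0)
jg body: not taken
halt.
Total executed instructions: 15.

15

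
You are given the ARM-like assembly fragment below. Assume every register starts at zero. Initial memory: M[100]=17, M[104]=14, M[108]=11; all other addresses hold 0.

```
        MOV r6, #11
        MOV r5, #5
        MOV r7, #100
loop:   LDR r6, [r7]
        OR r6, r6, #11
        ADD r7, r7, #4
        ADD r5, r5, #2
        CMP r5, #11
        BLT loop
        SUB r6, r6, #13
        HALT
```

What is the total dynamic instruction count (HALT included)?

after MOV r6, #11: r6=11
after MOV r5, #5: r5=5
after MOV r7, #100: r7=100
after LDR r6, [r7]: r6=M[100]=17
after OR r6, r6, #11: r6=17|11=27
after ADD r7, r7, #4: r7=100+4=104
after ADD r5, r5, #2: r5=5+2=7
CMP r5, #11  (cmp 7,11)
BLT loop: taken
after LDR r6, [r7]: r6=M[104]=14
after OR r6, r6, #11: r6=14|11=15
after ADD r7, r7, #4: r7=104+4=108
after ADD r5, r5, #2: r5=7+2=9
CMP r5, #11  (cmp 9,11)
BLT loop: taken
after LDR r6, [r7]: r6=M[108]=11
after OR r6, r6, #11: r6=11|11=11
after ADD r7, r7, #4: r7=108+4=112
after ADD r5, r5, #2: r5=9+2=11
CMP r5, #11  (cmp 11,11)
BLT loop: not taken
after SUB r6, r6, #13: r6=11-13=-2
halt.
Total executed instructions: 23.

23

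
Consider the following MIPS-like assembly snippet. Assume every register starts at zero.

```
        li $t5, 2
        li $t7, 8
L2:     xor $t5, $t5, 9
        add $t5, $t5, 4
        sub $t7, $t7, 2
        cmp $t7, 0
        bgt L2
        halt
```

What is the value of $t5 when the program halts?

li $t5, 2 → $t5=2
li $t7, 8 → $t7=8
xor $t5, $t5, 9 → $t5=2^9=11
add $t5, $t5, 4 → $t5=11+4=15
sub $t7, $t7, 2 → $t7=8-2=6
cmp $t7, 0  (cmp 6,0)
bgt L2: taken
xor $t5, $t5, 9 → $t5=15^9=6
add $t5, $t5, 4 → $t5=6+4=10
sub $t7, $t7, 2 → $t7=6-2=4
cmp $t7, 0  (cmp 4,0)
bgt L2: taken
xor $t5, $t5, 9 → $t5=10^9=3
add $t5, $t5, 4 → $t5=3+4=7
sub $t7, $t7, 2 → $t7=4-2=2
cmp $t7, 0  (cmp 2,0)
bgt L2: taken
xor $t5, $t5, 9 → $t5=7^9=14
add $t5, $t5, 4 → $t5=14+4=18
sub $t7, $t7, 2 → $t7=2-2=0
cmp $t7, 0  (cmp 0,0)
bgt L2: not taken
halt.

18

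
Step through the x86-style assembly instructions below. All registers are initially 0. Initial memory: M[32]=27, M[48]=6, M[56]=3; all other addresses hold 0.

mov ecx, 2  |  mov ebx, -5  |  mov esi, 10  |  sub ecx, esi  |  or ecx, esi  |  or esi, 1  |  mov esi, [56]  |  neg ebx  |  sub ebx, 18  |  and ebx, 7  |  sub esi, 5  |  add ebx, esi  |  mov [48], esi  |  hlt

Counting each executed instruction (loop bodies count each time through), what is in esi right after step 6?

ecx=2
ebx=-5
esi=10
ecx=2-10=-8
ecx=(-8)|10=-6
esi=10|1=11
After step 6: esi = 11.

11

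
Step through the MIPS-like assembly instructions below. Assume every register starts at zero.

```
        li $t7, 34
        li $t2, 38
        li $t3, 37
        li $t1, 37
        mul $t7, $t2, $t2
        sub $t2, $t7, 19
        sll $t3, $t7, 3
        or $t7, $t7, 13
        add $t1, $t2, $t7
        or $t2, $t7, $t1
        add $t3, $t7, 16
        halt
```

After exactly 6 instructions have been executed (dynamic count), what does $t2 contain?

1425

$t7=34
$t2=38
$t3=37
$t1=37
$t7=38*38=1444
$t2=1444-19=1425
After step 6: $t2 = 1425.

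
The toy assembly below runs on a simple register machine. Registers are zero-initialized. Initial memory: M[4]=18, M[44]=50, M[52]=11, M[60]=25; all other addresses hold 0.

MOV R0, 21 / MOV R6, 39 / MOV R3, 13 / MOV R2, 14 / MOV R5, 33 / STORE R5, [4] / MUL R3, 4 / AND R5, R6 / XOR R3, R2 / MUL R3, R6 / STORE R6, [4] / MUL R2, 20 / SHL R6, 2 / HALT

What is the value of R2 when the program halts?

after MOV R0, 21: R0=21
after MOV R6, 39: R6=39
after MOV R3, 13: R3=13
after MOV R2, 14: R2=14
after MOV R5, 33: R5=33
STORE R5, [4] → M[4]=33
after MUL R3, 4: R3=13*4=52
after AND R5, R6: R5=33&39=33
after XOR R3, R2: R3=52^14=58
after MUL R3, R6: R3=58*39=2262
STORE R6, [4] → M[4]=39
after MUL R2, 20: R2=14*20=280
after SHL R6, 2: R6=39<<2=156
halt.

280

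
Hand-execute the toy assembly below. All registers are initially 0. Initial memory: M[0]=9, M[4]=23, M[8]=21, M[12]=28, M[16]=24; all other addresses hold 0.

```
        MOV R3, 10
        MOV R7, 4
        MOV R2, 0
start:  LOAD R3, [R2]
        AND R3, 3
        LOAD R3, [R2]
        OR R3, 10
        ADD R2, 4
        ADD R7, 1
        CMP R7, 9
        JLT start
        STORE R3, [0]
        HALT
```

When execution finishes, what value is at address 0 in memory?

26

after MOV R3, 10: R3=10
after MOV R7, 4: R7=4
after MOV R2, 0: R2=0
after LOAD R3, [R2]: R3=M[0]=9
after AND R3, 3: R3=9&3=1
after LOAD R3, [R2]: R3=M[0]=9
after OR R3, 10: R3=9|10=11
after ADD R2, 4: R2=0+4=4
after ADD R7, 1: R7=4+1=5
CMP R7, 9  (cmp 5,9)
JLT start: taken
after LOAD R3, [R2]: R3=M[4]=23
after AND R3, 3: R3=23&3=3
after LOAD R3, [R2]: R3=M[4]=23
after OR R3, 10: R3=23|10=31
after ADD R2, 4: R2=4+4=8
after ADD R7, 1: R7=5+1=6
CMP R7, 9  (cmp 6,9)
JLT start: taken
after LOAD R3, [R2]: R3=M[8]=21
after AND R3, 3: R3=21&3=1
after LOAD R3, [R2]: R3=M[8]=21
after OR R3, 10: R3=21|10=31
after ADD R2, 4: R2=8+4=12
after ADD R7, 1: R7=6+1=7
CMP R7, 9  (cmp 7,9)
JLT start: taken
after LOAD R3, [R2]: R3=M[12]=28
after AND R3, 3: R3=28&3=0
after LOAD R3, [R2]: R3=M[12]=28
after OR R3, 10: R3=28|10=30
after ADD R2, 4: R2=12+4=16
after ADD R7, 1: R7=7+1=8
CMP R7, 9  (cmp 8,9)
JLT start: taken
after LOAD R3, [R2]: R3=M[16]=24
after AND R3, 3: R3=24&3=0
after LOAD R3, [R2]: R3=M[16]=24
after OR R3, 10: R3=24|10=26
after ADD R2, 4: R2=16+4=20
after ADD R7, 1: R7=8+1=9
CMP R7, 9  (cmp 9,9)
JLT start: not taken
STORE R3, [0] → M[0]=26
halt.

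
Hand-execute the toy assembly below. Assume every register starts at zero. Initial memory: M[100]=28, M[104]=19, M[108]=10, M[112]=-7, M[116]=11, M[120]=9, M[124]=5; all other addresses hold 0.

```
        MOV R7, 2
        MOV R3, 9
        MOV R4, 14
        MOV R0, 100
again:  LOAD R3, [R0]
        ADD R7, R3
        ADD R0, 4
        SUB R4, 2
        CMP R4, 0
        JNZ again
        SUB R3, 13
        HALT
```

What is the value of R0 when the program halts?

R7=2
R3=9
R4=14
R0=100
R3=M[100]=28
R7=2+28=30
R0=100+4=104
R4=14-2=12
CMP R4, 0  (cmp 12,0)
JNZ again: taken
R3=M[104]=19
R7=30+19=49
R0=104+4=108
R4=12-2=10
CMP R4, 0  (cmp 10,0)
JNZ again: taken
R3=M[108]=10
R7=49+10=59
R0=108+4=112
R4=10-2=8
CMP R4, 0  (cmp 8,0)
JNZ again: taken
R3=M[112]=-7
R7=59+(-7)=52
R0=112+4=116
R4=8-2=6
CMP R4, 0  (cmp 6,0)
JNZ again: taken
R3=M[116]=11
R7=52+11=63
R0=116+4=120
R4=6-2=4
CMP R4, 0  (cmp 4,0)
JNZ again: taken
R3=M[120]=9
R7=63+9=72
R0=120+4=124
R4=4-2=2
CMP R4, 0  (cmp 2,0)
JNZ again: taken
R3=M[124]=5
R7=72+5=77
R0=124+4=128
R4=2-2=0
CMP R4, 0  (cmp 0,0)
JNZ again: not taken
R3=5-13=-8
halt.

128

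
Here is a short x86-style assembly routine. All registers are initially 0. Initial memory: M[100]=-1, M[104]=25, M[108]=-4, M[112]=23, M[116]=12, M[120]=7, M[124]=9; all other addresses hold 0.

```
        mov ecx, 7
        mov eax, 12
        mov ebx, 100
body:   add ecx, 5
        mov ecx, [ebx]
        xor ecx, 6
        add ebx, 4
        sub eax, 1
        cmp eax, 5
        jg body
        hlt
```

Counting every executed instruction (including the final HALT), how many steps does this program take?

53

mov ecx, 7 → ecx=7
mov eax, 12 → eax=12
mov ebx, 100 → ebx=100
add ecx, 5 → ecx=7+5=12
mov ecx, [ebx] → ecx=M[100]=-1
xor ecx, 6 → ecx=(-1)^6=-7
add ebx, 4 → ebx=100+4=104
sub eax, 1 → eax=12-1=11
cmp eax, 5  (cmp 11,5)
jg body: taken
add ecx, 5 → ecx=(-7)+5=-2
mov ecx, [ebx] → ecx=M[104]=25
xor ecx, 6 → ecx=25^6=31
add ebx, 4 → ebx=104+4=108
sub eax, 1 → eax=11-1=10
cmp eax, 5  (cmp 10,5)
jg body: taken
add ecx, 5 → ecx=31+5=36
mov ecx, [ebx] → ecx=M[108]=-4
xor ecx, 6 → ecx=(-4)^6=-6
add ebx, 4 → ebx=108+4=112
sub eax, 1 → eax=10-1=9
cmp eax, 5  (cmp 9,5)
jg body: taken
add ecx, 5 → ecx=(-6)+5=-1
mov ecx, [ebx] → ecx=M[112]=23
xor ecx, 6 → ecx=23^6=17
add ebx, 4 → ebx=112+4=116
sub eax, 1 → eax=9-1=8
cmp eax, 5  (cmp 8,5)
jg body: taken
add ecx, 5 → ecx=17+5=22
mov ecx, [ebx] → ecx=M[116]=12
xor ecx, 6 → ecx=12^6=10
add ebx, 4 → ebx=116+4=120
sub eax, 1 → eax=8-1=7
cmp eax, 5  (cmp 7,5)
jg body: taken
add ecx, 5 → ecx=10+5=15
mov ecx, [ebx] → ecx=M[120]=7
xor ecx, 6 → ecx=7^6=1
add ebx, 4 → ebx=120+4=124
sub eax, 1 → eax=7-1=6
cmp eax, 5  (cmp 6,5)
jg body: taken
add ecx, 5 → ecx=1+5=6
mov ecx, [ebx] → ecx=M[124]=9
xor ecx, 6 → ecx=9^6=15
add ebx, 4 → ebx=124+4=128
sub eax, 1 → eax=6-1=5
cmp eax, 5  (cmp 5,5)
jg body: not taken
halt.
Total executed instructions: 53.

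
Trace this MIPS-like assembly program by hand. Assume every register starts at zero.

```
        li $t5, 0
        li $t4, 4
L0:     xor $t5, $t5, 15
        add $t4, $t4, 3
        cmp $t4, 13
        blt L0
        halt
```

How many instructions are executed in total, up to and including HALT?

li $t5, 0 → $t5=0
li $t4, 4 → $t4=4
xor $t5, $t5, 15 → $t5=0^15=15
add $t4, $t4, 3 → $t4=4+3=7
cmp $t4, 13  (cmp 7,13)
blt L0: taken
xor $t5, $t5, 15 → $t5=15^15=0
add $t4, $t4, 3 → $t4=7+3=10
cmp $t4, 13  (cmp 10,13)
blt L0: taken
xor $t5, $t5, 15 → $t5=0^15=15
add $t4, $t4, 3 → $t4=10+3=13
cmp $t4, 13  (cmp 13,13)
blt L0: not taken
halt.
Total executed instructions: 15.

15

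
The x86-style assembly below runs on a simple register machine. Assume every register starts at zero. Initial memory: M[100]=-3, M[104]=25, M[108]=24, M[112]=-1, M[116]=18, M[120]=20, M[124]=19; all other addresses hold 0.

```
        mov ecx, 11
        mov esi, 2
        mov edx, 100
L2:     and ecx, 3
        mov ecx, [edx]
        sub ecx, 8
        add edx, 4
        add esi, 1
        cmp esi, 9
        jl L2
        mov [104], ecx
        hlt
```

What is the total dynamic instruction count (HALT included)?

54

mov ecx, 11 → ecx=11
mov esi, 2 → esi=2
mov edx, 100 → edx=100
and ecx, 3 → ecx=11&3=3
mov ecx, [edx] → ecx=M[100]=-3
sub ecx, 8 → ecx=(-3)-8=-11
add edx, 4 → edx=100+4=104
add esi, 1 → esi=2+1=3
cmp esi, 9  (cmp 3,9)
jl L2: taken
and ecx, 3 → ecx=(-11)&3=1
mov ecx, [edx] → ecx=M[104]=25
sub ecx, 8 → ecx=25-8=17
add edx, 4 → edx=104+4=108
add esi, 1 → esi=3+1=4
cmp esi, 9  (cmp 4,9)
jl L2: taken
and ecx, 3 → ecx=17&3=1
mov ecx, [edx] → ecx=M[108]=24
sub ecx, 8 → ecx=24-8=16
add edx, 4 → edx=108+4=112
add esi, 1 → esi=4+1=5
cmp esi, 9  (cmp 5,9)
jl L2: taken
and ecx, 3 → ecx=16&3=0
mov ecx, [edx] → ecx=M[112]=-1
sub ecx, 8 → ecx=(-1)-8=-9
add edx, 4 → edx=112+4=116
add esi, 1 → esi=5+1=6
cmp esi, 9  (cmp 6,9)
jl L2: taken
and ecx, 3 → ecx=(-9)&3=3
mov ecx, [edx] → ecx=M[116]=18
sub ecx, 8 → ecx=18-8=10
add edx, 4 → edx=116+4=120
add esi, 1 → esi=6+1=7
cmp esi, 9  (cmp 7,9)
jl L2: taken
and ecx, 3 → ecx=10&3=2
mov ecx, [edx] → ecx=M[120]=20
sub ecx, 8 → ecx=20-8=12
add edx, 4 → edx=120+4=124
add esi, 1 → esi=7+1=8
cmp esi, 9  (cmp 8,9)
jl L2: taken
and ecx, 3 → ecx=12&3=0
mov ecx, [edx] → ecx=M[124]=19
sub ecx, 8 → ecx=19-8=11
add edx, 4 → edx=124+4=128
add esi, 1 → esi=8+1=9
cmp esi, 9  (cmp 9,9)
jl L2: not taken
mov [104], ecx → M[104]=11
halt.
Total executed instructions: 54.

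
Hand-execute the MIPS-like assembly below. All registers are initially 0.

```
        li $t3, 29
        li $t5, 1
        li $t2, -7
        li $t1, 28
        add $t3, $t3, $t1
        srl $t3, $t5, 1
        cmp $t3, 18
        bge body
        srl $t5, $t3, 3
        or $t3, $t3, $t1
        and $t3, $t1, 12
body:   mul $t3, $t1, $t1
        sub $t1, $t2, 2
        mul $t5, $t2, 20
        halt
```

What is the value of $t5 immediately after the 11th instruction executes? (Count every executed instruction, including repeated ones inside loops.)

li $t3, 29 → $t3=29
li $t5, 1 → $t5=1
li $t2, -7 → $t2=-7
li $t1, 28 → $t1=28
add $t3, $t3, $t1 → $t3=29+28=57
srl $t3, $t5, 1 → $t3=1>>1=0
cmp $t3, 18  (cmp 0,18)
bge body: not taken
srl $t5, $t3, 3 → $t5=0>>3=0
or $t3, $t3, $t1 → $t3=0|28=28
and $t3, $t1, 12 → $t3=28&12=12
After step 11: $t5 = 0.

0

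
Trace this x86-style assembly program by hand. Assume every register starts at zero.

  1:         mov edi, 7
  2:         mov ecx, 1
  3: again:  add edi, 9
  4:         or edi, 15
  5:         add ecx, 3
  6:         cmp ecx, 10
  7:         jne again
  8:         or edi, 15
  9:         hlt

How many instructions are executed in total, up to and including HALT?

19

edi=7
ecx=1
edi=7+9=16
edi=16|15=31
ecx=1+3=4
cmp ecx, 10  (cmp 4,10)
jne again: taken
edi=31+9=40
edi=40|15=47
ecx=4+3=7
cmp ecx, 10  (cmp 7,10)
jne again: taken
edi=47+9=56
edi=56|15=63
ecx=7+3=10
cmp ecx, 10  (cmp 10,10)
jne again: not taken
edi=63|15=63
halt.
Total executed instructions: 19.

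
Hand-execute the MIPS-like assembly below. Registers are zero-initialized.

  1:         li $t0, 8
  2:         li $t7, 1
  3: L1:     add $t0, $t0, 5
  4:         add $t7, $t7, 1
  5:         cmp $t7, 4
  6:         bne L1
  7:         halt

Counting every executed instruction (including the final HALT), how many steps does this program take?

li $t0, 8 → $t0=8
li $t7, 1 → $t7=1
add $t0, $t0, 5 → $t0=8+5=13
add $t7, $t7, 1 → $t7=1+1=2
cmp $t7, 4  (cmp 2,4)
bne L1: taken
add $t0, $t0, 5 → $t0=13+5=18
add $t7, $t7, 1 → $t7=2+1=3
cmp $t7, 4  (cmp 3,4)
bne L1: taken
add $t0, $t0, 5 → $t0=18+5=23
add $t7, $t7, 1 → $t7=3+1=4
cmp $t7, 4  (cmp 4,4)
bne L1: not taken
halt.
Total executed instructions: 15.

15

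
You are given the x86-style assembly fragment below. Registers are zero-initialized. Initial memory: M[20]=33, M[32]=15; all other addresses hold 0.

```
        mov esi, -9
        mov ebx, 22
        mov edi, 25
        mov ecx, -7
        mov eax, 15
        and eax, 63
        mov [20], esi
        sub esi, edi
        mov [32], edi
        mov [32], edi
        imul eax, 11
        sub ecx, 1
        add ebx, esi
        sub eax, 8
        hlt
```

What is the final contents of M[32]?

after mov esi, -9: esi=-9
after mov ebx, 22: ebx=22
after mov edi, 25: edi=25
after mov ecx, -7: ecx=-7
after mov eax, 15: eax=15
after and eax, 63: eax=15&63=15
mov [20], esi → M[20]=-9
after sub esi, edi: esi=(-9)-25=-34
mov [32], edi → M[32]=25
mov [32], edi → M[32]=25
after imul eax, 11: eax=15*11=165
after sub ecx, 1: ecx=(-7)-1=-8
after add ebx, esi: ebx=22+(-34)=-12
after sub eax, 8: eax=165-8=157
halt.

25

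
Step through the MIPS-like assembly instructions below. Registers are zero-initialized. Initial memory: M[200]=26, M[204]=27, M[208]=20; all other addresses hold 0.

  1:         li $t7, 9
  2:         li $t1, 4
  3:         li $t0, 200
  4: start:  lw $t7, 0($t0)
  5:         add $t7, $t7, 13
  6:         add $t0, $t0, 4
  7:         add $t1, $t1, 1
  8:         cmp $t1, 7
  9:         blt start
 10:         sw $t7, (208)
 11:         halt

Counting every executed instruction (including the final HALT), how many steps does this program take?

$t7=9
$t1=4
$t0=200
$t7=M[200]=26
$t7=26+13=39
$t0=200+4=204
$t1=4+1=5
cmp $t1, 7  (cmp 5,7)
blt start: taken
$t7=M[204]=27
$t7=27+13=40
$t0=204+4=208
$t1=5+1=6
cmp $t1, 7  (cmp 6,7)
blt start: taken
$t7=M[208]=20
$t7=20+13=33
$t0=208+4=212
$t1=6+1=7
cmp $t1, 7  (cmp 7,7)
blt start: not taken
sw $t7, (208) → M[208]=33
halt.
Total executed instructions: 23.

23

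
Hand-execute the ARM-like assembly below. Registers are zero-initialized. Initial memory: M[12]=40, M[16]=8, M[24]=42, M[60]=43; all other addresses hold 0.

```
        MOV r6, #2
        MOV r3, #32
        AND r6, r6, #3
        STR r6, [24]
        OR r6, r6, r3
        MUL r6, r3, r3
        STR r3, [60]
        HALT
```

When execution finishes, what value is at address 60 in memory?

after MOV r6, #2: r6=2
after MOV r3, #32: r3=32
after AND r6, r6, #3: r6=2&3=2
STR r6, [24] → M[24]=2
after OR r6, r6, r3: r6=2|32=34
after MUL r6, r3, r3: r6=32*32=1024
STR r3, [60] → M[60]=32
halt.

32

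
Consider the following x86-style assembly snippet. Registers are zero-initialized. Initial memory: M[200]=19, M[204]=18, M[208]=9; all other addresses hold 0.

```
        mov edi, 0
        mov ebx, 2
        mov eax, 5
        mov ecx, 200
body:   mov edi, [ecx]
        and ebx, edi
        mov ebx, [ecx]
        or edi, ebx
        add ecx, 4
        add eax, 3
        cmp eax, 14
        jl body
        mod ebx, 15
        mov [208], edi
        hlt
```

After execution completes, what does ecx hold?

212

after mov edi, 0: edi=0
after mov ebx, 2: ebx=2
after mov eax, 5: eax=5
after mov ecx, 200: ecx=200
after mov edi, [ecx]: edi=M[200]=19
after and ebx, edi: ebx=2&19=2
after mov ebx, [ecx]: ebx=M[200]=19
after or edi, ebx: edi=19|19=19
after add ecx, 4: ecx=200+4=204
after add eax, 3: eax=5+3=8
cmp eax, 14  (cmp 8,14)
jl body: taken
after mov edi, [ecx]: edi=M[204]=18
after and ebx, edi: ebx=19&18=18
after mov ebx, [ecx]: ebx=M[204]=18
after or edi, ebx: edi=18|18=18
after add ecx, 4: ecx=204+4=208
after add eax, 3: eax=8+3=11
cmp eax, 14  (cmp 11,14)
jl body: taken
after mov edi, [ecx]: edi=M[208]=9
after and ebx, edi: ebx=18&9=0
after mov ebx, [ecx]: ebx=M[208]=9
after or edi, ebx: edi=9|9=9
after add ecx, 4: ecx=208+4=212
after add eax, 3: eax=11+3=14
cmp eax, 14  (cmp 14,14)
jl body: not taken
after mod ebx, 15: ebx=9%15=9
mov [208], edi → M[208]=9
halt.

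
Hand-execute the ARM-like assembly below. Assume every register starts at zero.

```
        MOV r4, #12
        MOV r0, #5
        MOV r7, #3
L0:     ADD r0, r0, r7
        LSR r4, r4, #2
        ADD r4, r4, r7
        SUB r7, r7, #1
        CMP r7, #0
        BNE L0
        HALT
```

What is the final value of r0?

MOV r4, #12 → r4=12
MOV r0, #5 → r0=5
MOV r7, #3 → r7=3
ADD r0, r0, r7 → r0=5+3=8
LSR r4, r4, #2 → r4=12>>2=3
ADD r4, r4, r7 → r4=3+3=6
SUB r7, r7, #1 → r7=3-1=2
CMP r7, #0  (cmp 2,0)
BNE L0: taken
ADD r0, r0, r7 → r0=8+2=10
LSR r4, r4, #2 → r4=6>>2=1
ADD r4, r4, r7 → r4=1+2=3
SUB r7, r7, #1 → r7=2-1=1
CMP r7, #0  (cmp 1,0)
BNE L0: taken
ADD r0, r0, r7 → r0=10+1=11
LSR r4, r4, #2 → r4=3>>2=0
ADD r4, r4, r7 → r4=0+1=1
SUB r7, r7, #1 → r7=1-1=0
CMP r7, #0  (cmp 0,0)
BNE L0: not taken
halt.

11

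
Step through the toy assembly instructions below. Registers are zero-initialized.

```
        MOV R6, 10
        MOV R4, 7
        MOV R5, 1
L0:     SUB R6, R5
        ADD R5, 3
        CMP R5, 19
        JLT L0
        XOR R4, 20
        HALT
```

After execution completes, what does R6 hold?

-41

MOV R6, 10 → R6=10
MOV R4, 7 → R4=7
MOV R5, 1 → R5=1
SUB R6, R5 → R6=10-1=9
ADD R5, 3 → R5=1+3=4
CMP R5, 19  (cmp 4,19)
JLT L0: taken
SUB R6, R5 → R6=9-4=5
ADD R5, 3 → R5=4+3=7
CMP R5, 19  (cmp 7,19)
JLT L0: taken
SUB R6, R5 → R6=5-7=-2
ADD R5, 3 → R5=7+3=10
CMP R5, 19  (cmp 10,19)
JLT L0: taken
SUB R6, R5 → R6=(-2)-10=-12
ADD R5, 3 → R5=10+3=13
CMP R5, 19  (cmp 13,19)
JLT L0: taken
SUB R6, R5 → R6=(-12)-13=-25
ADD R5, 3 → R5=13+3=16
CMP R5, 19  (cmp 16,19)
JLT L0: taken
SUB R6, R5 → R6=(-25)-16=-41
ADD R5, 3 → R5=16+3=19
CMP R5, 19  (cmp 19,19)
JLT L0: not taken
XOR R4, 20 → R4=7^20=19
halt.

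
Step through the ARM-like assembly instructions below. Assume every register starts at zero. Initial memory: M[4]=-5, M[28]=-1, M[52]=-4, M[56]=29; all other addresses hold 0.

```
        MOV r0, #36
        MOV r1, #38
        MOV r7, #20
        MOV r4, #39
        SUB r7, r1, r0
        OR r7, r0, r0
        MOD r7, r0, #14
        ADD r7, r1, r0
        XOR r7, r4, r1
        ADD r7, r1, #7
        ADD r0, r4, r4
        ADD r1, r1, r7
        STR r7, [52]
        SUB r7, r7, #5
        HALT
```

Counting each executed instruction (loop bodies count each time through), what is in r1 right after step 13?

83

MOV r0, #36 → r0=36
MOV r1, #38 → r1=38
MOV r7, #20 → r7=20
MOV r4, #39 → r4=39
SUB r7, r1, r0 → r7=38-36=2
OR r7, r0, r0 → r7=36|36=36
MOD r7, r0, #14 → r7=36%14=8
ADD r7, r1, r0 → r7=38+36=74
XOR r7, r4, r1 → r7=39^38=1
ADD r7, r1, #7 → r7=38+7=45
ADD r0, r4, r4 → r0=39+39=78
ADD r1, r1, r7 → r1=38+45=83
STR r7, [52] → M[52]=45
After step 13: r1 = 83.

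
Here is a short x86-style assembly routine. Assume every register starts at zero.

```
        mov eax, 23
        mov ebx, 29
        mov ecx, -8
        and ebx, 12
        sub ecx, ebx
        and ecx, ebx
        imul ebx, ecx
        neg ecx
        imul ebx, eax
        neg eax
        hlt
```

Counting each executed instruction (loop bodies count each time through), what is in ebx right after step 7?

after mov eax, 23: eax=23
after mov ebx, 29: ebx=29
after mov ecx, -8: ecx=-8
after and ebx, 12: ebx=29&12=12
after sub ecx, ebx: ecx=(-8)-12=-20
after and ecx, ebx: ecx=(-20)&12=12
after imul ebx, ecx: ebx=12*12=144
After step 7: ebx = 144.

144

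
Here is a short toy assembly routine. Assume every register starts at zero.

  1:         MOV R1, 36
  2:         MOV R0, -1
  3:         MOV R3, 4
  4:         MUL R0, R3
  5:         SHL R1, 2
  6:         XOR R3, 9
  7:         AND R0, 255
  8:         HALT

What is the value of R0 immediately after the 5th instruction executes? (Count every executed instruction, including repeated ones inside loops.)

MOV R1, 36 → R1=36
MOV R0, -1 → R0=-1
MOV R3, 4 → R3=4
MUL R0, R3 → R0=(-1)*4=-4
SHL R1, 2 → R1=36<<2=144
After step 5: R0 = -4.

-4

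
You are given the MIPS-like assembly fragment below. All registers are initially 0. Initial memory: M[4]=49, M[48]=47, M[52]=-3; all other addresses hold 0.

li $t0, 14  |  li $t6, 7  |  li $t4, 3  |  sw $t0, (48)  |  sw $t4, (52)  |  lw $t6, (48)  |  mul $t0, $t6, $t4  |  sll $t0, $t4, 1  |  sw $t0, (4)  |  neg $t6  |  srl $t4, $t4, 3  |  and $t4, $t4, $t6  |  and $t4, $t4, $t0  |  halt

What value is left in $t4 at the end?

0

$t0=14
$t6=7
$t4=3
sw $t0, (48) → M[48]=14
sw $t4, (52) → M[52]=3
$t6=M[48]=14
$t0=14*3=42
$t0=3<<1=6
sw $t0, (4) → M[4]=6
$t6=-(14)=-14
$t4=3>>3=0
$t4=0&(-14)=0
$t4=0&6=0
halt.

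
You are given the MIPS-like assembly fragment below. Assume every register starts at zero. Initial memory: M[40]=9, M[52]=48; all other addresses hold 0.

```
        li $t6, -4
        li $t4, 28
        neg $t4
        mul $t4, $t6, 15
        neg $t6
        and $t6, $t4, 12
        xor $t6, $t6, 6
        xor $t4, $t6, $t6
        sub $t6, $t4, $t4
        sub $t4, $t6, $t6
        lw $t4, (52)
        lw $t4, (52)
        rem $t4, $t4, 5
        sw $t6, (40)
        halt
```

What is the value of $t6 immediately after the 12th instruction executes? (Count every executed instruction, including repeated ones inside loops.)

after li $t6, -4: $t6=-4
after li $t4, 28: $t4=28
after neg $t4: $t4=-(28)=-28
after mul $t4, $t6, 15: $t4=(-4)*15=-60
after neg $t6: $t6=-(-4)=4
after and $t6, $t4, 12: $t6=(-60)&12=4
after xor $t6, $t6, 6: $t6=4^6=2
after xor $t4, $t6, $t6: $t4=2^2=0
after sub $t6, $t4, $t4: $t6=0-0=0
after sub $t4, $t6, $t6: $t4=0-0=0
after lw $t4, (52): $t4=M[52]=48
after lw $t4, (52): $t4=M[52]=48
After step 12: $t6 = 0.

0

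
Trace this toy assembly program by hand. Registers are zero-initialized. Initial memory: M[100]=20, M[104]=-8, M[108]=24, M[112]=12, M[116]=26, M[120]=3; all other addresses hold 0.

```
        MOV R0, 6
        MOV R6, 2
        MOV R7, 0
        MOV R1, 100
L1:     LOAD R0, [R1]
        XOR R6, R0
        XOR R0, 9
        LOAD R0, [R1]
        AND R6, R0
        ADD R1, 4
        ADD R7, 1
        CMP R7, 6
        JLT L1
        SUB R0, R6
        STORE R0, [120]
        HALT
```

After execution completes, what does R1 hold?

MOV R0, 6 → R0=6
MOV R6, 2 → R6=2
MOV R7, 0 → R7=0
MOV R1, 100 → R1=100
LOAD R0, [R1] → R0=M[100]=20
XOR R6, R0 → R6=2^20=22
XOR R0, 9 → R0=20^9=29
LOAD R0, [R1] → R0=M[100]=20
AND R6, R0 → R6=22&20=20
ADD R1, 4 → R1=100+4=104
ADD R7, 1 → R7=0+1=1
CMP R7, 6  (cmp 1,6)
JLT L1: taken
LOAD R0, [R1] → R0=M[104]=-8
XOR R6, R0 → R6=20^(-8)=-20
XOR R0, 9 → R0=(-8)^9=-15
LOAD R0, [R1] → R0=M[104]=-8
AND R6, R0 → R6=(-20)&(-8)=-24
ADD R1, 4 → R1=104+4=108
ADD R7, 1 → R7=1+1=2
CMP R7, 6  (cmp 2,6)
JLT L1: taken
LOAD R0, [R1] → R0=M[108]=24
XOR R6, R0 → R6=(-24)^24=-16
XOR R0, 9 → R0=24^9=17
LOAD R0, [R1] → R0=M[108]=24
AND R6, R0 → R6=(-16)&24=16
ADD R1, 4 → R1=108+4=112
ADD R7, 1 → R7=2+1=3
CMP R7, 6  (cmp 3,6)
JLT L1: taken
LOAD R0, [R1] → R0=M[112]=12
XOR R6, R0 → R6=16^12=28
XOR R0, 9 → R0=12^9=5
LOAD R0, [R1] → R0=M[112]=12
AND R6, R0 → R6=28&12=12
ADD R1, 4 → R1=112+4=116
ADD R7, 1 → R7=3+1=4
CMP R7, 6  (cmp 4,6)
JLT L1: taken
LOAD R0, [R1] → R0=M[116]=26
XOR R6, R0 → R6=12^26=22
XOR R0, 9 → R0=26^9=19
LOAD R0, [R1] → R0=M[116]=26
AND R6, R0 → R6=22&26=18
ADD R1, 4 → R1=116+4=120
ADD R7, 1 → R7=4+1=5
CMP R7, 6  (cmp 5,6)
JLT L1: taken
LOAD R0, [R1] → R0=M[120]=3
XOR R6, R0 → R6=18^3=17
XOR R0, 9 → R0=3^9=10
LOAD R0, [R1] → R0=M[120]=3
AND R6, R0 → R6=17&3=1
ADD R1, 4 → R1=120+4=124
ADD R7, 1 → R7=5+1=6
CMP R7, 6  (cmp 6,6)
JLT L1: not taken
SUB R0, R6 → R0=3-1=2
STORE R0, [120] → M[120]=2
halt.

124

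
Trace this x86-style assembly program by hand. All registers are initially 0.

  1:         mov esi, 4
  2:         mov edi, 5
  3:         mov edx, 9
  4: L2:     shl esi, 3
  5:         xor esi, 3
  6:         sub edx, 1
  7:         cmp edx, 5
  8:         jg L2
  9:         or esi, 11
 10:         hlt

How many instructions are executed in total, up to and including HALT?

mov esi, 4 → esi=4
mov edi, 5 → edi=5
mov edx, 9 → edx=9
shl esi, 3 → esi=4<<3=32
xor esi, 3 → esi=32^3=35
sub edx, 1 → edx=9-1=8
cmp edx, 5  (cmp 8,5)
jg L2: taken
shl esi, 3 → esi=35<<3=280
xor esi, 3 → esi=280^3=283
sub edx, 1 → edx=8-1=7
cmp edx, 5  (cmp 7,5)
jg L2: taken
shl esi, 3 → esi=283<<3=2264
xor esi, 3 → esi=2264^3=2267
sub edx, 1 → edx=7-1=6
cmp edx, 5  (cmp 6,5)
jg L2: taken
shl esi, 3 → esi=2267<<3=18136
xor esi, 3 → esi=18136^3=18139
sub edx, 1 → edx=6-1=5
cmp edx, 5  (cmp 5,5)
jg L2: not taken
or esi, 11 → esi=18139|11=18139
halt.
Total executed instructions: 25.

25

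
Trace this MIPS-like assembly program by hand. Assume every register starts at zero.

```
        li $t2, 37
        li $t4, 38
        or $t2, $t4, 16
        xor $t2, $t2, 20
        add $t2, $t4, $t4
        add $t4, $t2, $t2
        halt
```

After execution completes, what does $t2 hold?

76

$t2=37
$t4=38
$t2=38|16=54
$t2=54^20=34
$t2=38+38=76
$t4=76+76=152
halt.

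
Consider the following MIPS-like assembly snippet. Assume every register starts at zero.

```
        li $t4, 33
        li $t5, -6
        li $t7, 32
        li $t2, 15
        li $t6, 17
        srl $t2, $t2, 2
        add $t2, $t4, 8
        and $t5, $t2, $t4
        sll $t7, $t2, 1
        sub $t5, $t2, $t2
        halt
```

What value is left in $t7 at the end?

82

after li $t4, 33: $t4=33
after li $t5, -6: $t5=-6
after li $t7, 32: $t7=32
after li $t2, 15: $t2=15
after li $t6, 17: $t6=17
after srl $t2, $t2, 2: $t2=15>>2=3
after add $t2, $t4, 8: $t2=33+8=41
after and $t5, $t2, $t4: $t5=41&33=33
after sll $t7, $t2, 1: $t7=41<<1=82
after sub $t5, $t2, $t2: $t5=41-41=0
halt.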